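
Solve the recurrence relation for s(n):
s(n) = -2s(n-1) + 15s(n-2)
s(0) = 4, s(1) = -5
Characteristic equation: x² + 2x - 15 = 0, which factors as (x - (-5))(x - (3)) = 0.
Roots r₁ = -5, r₂ = 3 (distinct).
General solution: s(n) = A·(-5)^n + B·(3)^n.
From s(0) = 4: A + B = 4.
From s(1) = -5: -5A + 3B = -5.
Solving: A = \frac{17}{8}, B = \frac{15}{8}.
So s(n) = \frac{17 \left(-5\right)^{n}}{8} + \frac{15 \cdot 3^{n}}{8}.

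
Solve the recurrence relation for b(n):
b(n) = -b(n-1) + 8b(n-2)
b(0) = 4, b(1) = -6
Characteristic equation: x² + x - 8 = 0.
Discriminant Δ = (-1)² + 4·(8) = 33.
Roots r₁,₂ = (-1 ± √33)/2, so r₁ = - \frac{1}{2} + \frac{\sqrt{33}}{2}, r₂ = - \frac{\sqrt{33}}{2} - \frac{1}{2}.
General solution: b(n) = A·r₁^n + B·r₂^n.
From the initial conditions, A + B = 4 and r₁A + r₂B = -6.
Since r₁ - r₂ = √33: A = (-6 - (4)r₂)/√33 = 2 - \frac{4 \sqrt{33}}{33}, and B = 4 - A = \frac{4 \sqrt{33}}{33} + 2.
So b(n) = \left(2 - \frac{4 \sqrt{33}}{33}\right)\left(- \frac{1}{2} + \frac{\sqrt{33}}{2}\right)^n + \left(\frac{4 \sqrt{33}}{33} + 2\right)\left(- \frac{\sqrt{33}}{2} - \frac{1}{2}\right)^n.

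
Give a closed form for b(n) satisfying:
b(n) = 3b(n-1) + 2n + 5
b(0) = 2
First-order linear with linear forcing.
Homogeneous solution: b_h(n) = A·(3)^n.
Try particular b_p(n) = pn + q. Substituting:
  pn + q = 3(p(n-1) + q) + 2n + 5.
Matching the n-coefficient: p = 3p + 2 ⇒ p = -1.
Matching constants: q = -3p + 3q + 5 ⇒ q = -4.
General: b(n) = A·(3)^n - n - 4.
Apply b(0) = 2: A - 4 = 2 ⇒ A = 6.
So b(n) = 6 \cdot 3^{n} - n - 4.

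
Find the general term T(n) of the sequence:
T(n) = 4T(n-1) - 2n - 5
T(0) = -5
First-order linear with linear forcing.
Homogeneous solution: T_h(n) = A·(4)^n.
Try particular T_p(n) = pn + q. Substituting:
  pn + q = 4(p(n-1) + q) - 2n - 5.
Matching the n-coefficient: p = 4p - 2 ⇒ p = \frac{2}{3}.
Matching constants: q = -4p + 4q - 5 ⇒ q = \frac{23}{9}.
General: T(n) = A·(4)^n + \frac{2 n}{3} + \frac{23}{9}.
Apply T(0) = -5: A + \frac{23}{9} = -5 ⇒ A = - \frac{68}{9}.
So T(n) = - \frac{68 \cdot 4^{n}}{9} + \frac{2 n}{3} + \frac{23}{9}.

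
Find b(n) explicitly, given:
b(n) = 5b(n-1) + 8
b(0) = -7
First-order linear non-homogeneous.
Homogeneous solution: b_h(n) = A·(5)^n.
Try constant particular solution b_p = K: K = 5K + 8 ⇒ K = -2.
General: b(n) = A·(5)^n - 2.
Apply b(0) = -7: A - 2 = -7 ⇒ A = -5.
So b(n) = - 5 \cdot 5^{n} - 2.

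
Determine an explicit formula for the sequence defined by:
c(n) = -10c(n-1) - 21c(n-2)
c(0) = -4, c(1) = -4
Characteristic equation: x² + 10x + 21 = 0, which factors as (x - (-7))(x - (-3)) = 0.
Roots r₁ = -7, r₂ = -3 (distinct).
General solution: c(n) = A·(-7)^n + B·(-3)^n.
From c(0) = -4: A + B = -4.
From c(1) = -4: -7A - 3B = -4.
Solving: A = 4, B = -8.
So c(n) = - 8 \left(-3\right)^{n} + 4 \left(-7\right)^{n}.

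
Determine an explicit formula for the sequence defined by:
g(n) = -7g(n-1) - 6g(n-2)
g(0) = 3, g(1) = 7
Characteristic equation: x² + 7x + 6 = 0, which factors as (x - (-6))(x - (-1)) = 0.
Roots r₁ = -6, r₂ = -1 (distinct).
General solution: g(n) = A·(-6)^n + B·(-1)^n.
From g(0) = 3: A + B = 3.
From g(1) = 7: -6A - B = 7.
Solving: A = -2, B = 5.
So g(n) = 5 \left(-1\right)^{n} - 2 \left(-6\right)^{n}.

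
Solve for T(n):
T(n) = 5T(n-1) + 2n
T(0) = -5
First-order linear with linear forcing.
Homogeneous solution: T_h(n) = A·(5)^n.
Try particular T_p(n) = pn + q. Substituting:
  pn + q = 5(p(n-1) + q) + 2n.
Matching the n-coefficient: p = 5p + 2 ⇒ p = - \frac{1}{2}.
Matching constants: q = -5p + 5q ⇒ q = - \frac{5}{8}.
General: T(n) = A·(5)^n - \frac{n}{2} - \frac{5}{8}.
Apply T(0) = -5: A - \frac{5}{8} = -5 ⇒ A = - \frac{35}{8}.
So T(n) = - \frac{35 \cdot 5^{n}}{8} - \frac{n}{2} - \frac{5}{8}.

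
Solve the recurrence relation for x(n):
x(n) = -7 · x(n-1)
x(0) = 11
Pure geometric recurrence with ratio -7.
By induction x(n) = x(0) · (-7)^n = 11 \left(-7\right)^{n}.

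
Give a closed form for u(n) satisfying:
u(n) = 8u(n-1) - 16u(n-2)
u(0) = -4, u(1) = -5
Characteristic equation: x² - 8x + 16 = 0, which is (x - (4))².
Repeated root r = 4.
General solution: u(n) = (A + Bn)·(4)^n.
From u(0) = -4: A = -4.
From u(1) = -5: (A + B)·(4) = -5 ⇒ B = \frac{11}{4}.
So u(n) = \left(\frac{11 n}{4} - 4\right) \cdot (4)^n.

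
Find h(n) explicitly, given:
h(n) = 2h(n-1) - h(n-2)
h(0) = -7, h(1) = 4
Characteristic equation: x² - 2x + 1 = 0, which is (x - (1))².
Repeated root r = 1.
General solution: h(n) = (A + Bn)·(1)^n.
From h(0) = -7: A = -7.
From h(1) = 4: (A + B)·(1) = 4 ⇒ B = 11.
So h(n) = \left(11 n - 7\right) \cdot (1)^n.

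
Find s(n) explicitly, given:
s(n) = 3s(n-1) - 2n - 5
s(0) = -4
First-order linear with linear forcing.
Homogeneous solution: s_h(n) = A·(3)^n.
Try particular s_p(n) = pn + q. Substituting:
  pn + q = 3(p(n-1) + q) - 2n - 5.
Matching the n-coefficient: p = 3p - 2 ⇒ p = 1.
Matching constants: q = -3p + 3q - 5 ⇒ q = 4.
General: s(n) = A·(3)^n + n + 4.
Apply s(0) = -4: A + 4 = -4 ⇒ A = -8.
So s(n) = - 8 \cdot 3^{n} + n + 4.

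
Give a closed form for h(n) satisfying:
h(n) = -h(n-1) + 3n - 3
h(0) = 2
First-order linear with linear forcing.
Homogeneous solution: h_h(n) = A·(-1)^n.
Try particular h_p(n) = pn + q. Substituting:
  pn + q = -(p(n-1) + q) + 3n - 3.
Matching the n-coefficient: p = -p + 3 ⇒ p = \frac{3}{2}.
Matching constants: q = p - q - 3 ⇒ q = - \frac{3}{4}.
General: h(n) = A·(-1)^n + \frac{3 n}{2} - \frac{3}{4}.
Apply h(0) = 2: A - \frac{3}{4} = 2 ⇒ A = \frac{11}{4}.
So h(n) = \frac{11 \left(-1\right)^{n}}{4} + \frac{3 n}{2} - \frac{3}{4}.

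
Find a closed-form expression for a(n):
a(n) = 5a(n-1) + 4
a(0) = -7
First-order linear non-homogeneous.
Homogeneous solution: a_h(n) = A·(5)^n.
Try constant particular solution a_p = K: K = 5K + 4 ⇒ K = -1.
General: a(n) = A·(5)^n - 1.
Apply a(0) = -7: A - 1 = -7 ⇒ A = -6.
So a(n) = - 6 \cdot 5^{n} - 1.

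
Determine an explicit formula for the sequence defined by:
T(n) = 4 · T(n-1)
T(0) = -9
Pure geometric recurrence with ratio 4.
By induction T(n) = T(0) · (4)^n = - 9 \cdot 4^{n}.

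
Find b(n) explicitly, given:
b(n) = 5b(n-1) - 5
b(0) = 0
First-order linear non-homogeneous.
Homogeneous solution: b_h(n) = A·(5)^n.
Try constant particular solution b_p = K: K = 5K - 5 ⇒ K = \frac{5}{4}.
General: b(n) = A·(5)^n + \frac{5}{4}.
Apply b(0) = 0: A + \frac{5}{4} = 0 ⇒ A = - \frac{5}{4}.
So b(n) = \frac{5}{4} - \frac{5 \cdot 5^{n}}{4}.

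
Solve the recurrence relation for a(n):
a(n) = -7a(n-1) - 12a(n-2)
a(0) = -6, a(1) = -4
Characteristic equation: x² + 7x + 12 = 0, which factors as (x - (-3))(x - (-4)) = 0.
Roots r₁ = -3, r₂ = -4 (distinct).
General solution: a(n) = A·(-3)^n + B·(-4)^n.
From a(0) = -6: A + B = -6.
From a(1) = -4: -3A - 4B = -4.
Solving: A = -28, B = 22.
So a(n) = - 28 \left(-3\right)^{n} + 22 \left(-4\right)^{n}.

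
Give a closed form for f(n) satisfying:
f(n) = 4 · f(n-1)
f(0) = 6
Pure geometric recurrence with ratio 4.
By induction f(n) = f(0) · (4)^n = 6 \cdot 4^{n}.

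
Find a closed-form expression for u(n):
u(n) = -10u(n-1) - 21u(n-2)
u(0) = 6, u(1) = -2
Characteristic equation: x² + 10x + 21 = 0, which factors as (x - (-3))(x - (-7)) = 0.
Roots r₁ = -3, r₂ = -7 (distinct).
General solution: u(n) = A·(-3)^n + B·(-7)^n.
From u(0) = 6: A + B = 6.
From u(1) = -2: -3A - 7B = -2.
Solving: A = 10, B = -4.
So u(n) = 10 \left(-3\right)^{n} - 4 \left(-7\right)^{n}.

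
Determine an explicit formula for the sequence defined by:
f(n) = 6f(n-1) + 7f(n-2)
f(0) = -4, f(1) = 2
Characteristic equation: x² - 6x - 7 = 0, which factors as (x - (7))(x - (-1)) = 0.
Roots r₁ = 7, r₂ = -1 (distinct).
General solution: f(n) = A·(7)^n + B·(-1)^n.
From f(0) = -4: A + B = -4.
From f(1) = 2: 7A - B = 2.
Solving: A = - \frac{1}{4}, B = - \frac{15}{4}.
So f(n) = - \frac{15 \left(-1\right)^{n}}{4} - \frac{7^{n}}{4}.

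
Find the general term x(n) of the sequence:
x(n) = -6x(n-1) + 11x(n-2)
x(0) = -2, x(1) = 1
Characteristic equation: x² + 6x - 11 = 0.
Discriminant Δ = (-6)² + 4·(11) = 80.
Roots r₁,₂ = (-6 ± √80)/2, so r₁ = -3 + 2 \sqrt{5}, r₂ = - 2 \sqrt{5} - 3.
General solution: x(n) = A·r₁^n + B·r₂^n.
From the initial conditions, A + B = -2 and r₁A + r₂B = 1.
Since r₁ - r₂ = √80: A = (1 - (-2)r₂)/√80 = -1 - \frac{\sqrt{5}}{4}, and B = -2 - A = -1 + \frac{\sqrt{5}}{4}.
So x(n) = \left(-1 - \frac{\sqrt{5}}{4}\right)\left(-3 + 2 \sqrt{5}\right)^n + \left(-1 + \frac{\sqrt{5}}{4}\right)\left(- 2 \sqrt{5} - 3\right)^n.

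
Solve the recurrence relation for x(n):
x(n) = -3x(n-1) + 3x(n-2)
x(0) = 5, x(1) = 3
Characteristic equation: x² + 3x - 3 = 0.
Discriminant Δ = (-3)² + 4·(3) = 21.
Roots r₁,₂ = (-3 ± √21)/2, so r₁ = - \frac{3}{2} + \frac{\sqrt{21}}{2}, r₂ = - \frac{\sqrt{21}}{2} - \frac{3}{2}.
General solution: x(n) = A·r₁^n + B·r₂^n.
From the initial conditions, A + B = 5 and r₁A + r₂B = 3.
Since r₁ - r₂ = √21: A = (3 - (5)r₂)/√21 = \frac{\sqrt{21}}{2} + \frac{5}{2}, and B = 5 - A = \frac{5}{2} - \frac{\sqrt{21}}{2}.
So x(n) = \left(\frac{\sqrt{21}}{2} + \frac{5}{2}\right)\left(- \frac{3}{2} + \frac{\sqrt{21}}{2}\right)^n + \left(\frac{5}{2} - \frac{\sqrt{21}}{2}\right)\left(- \frac{\sqrt{21}}{2} - \frac{3}{2}\right)^n.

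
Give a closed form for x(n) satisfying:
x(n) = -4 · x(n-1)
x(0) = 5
Pure geometric recurrence with ratio -4.
By induction x(n) = x(0) · (-4)^n = 5 \left(-4\right)^{n}.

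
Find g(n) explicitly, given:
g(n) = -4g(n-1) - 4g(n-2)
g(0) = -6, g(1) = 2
Characteristic equation: x² + 4x + 4 = 0, which is (x - (-2))².
Repeated root r = -2.
General solution: g(n) = (A + Bn)·(-2)^n.
From g(0) = -6: A = -6.
From g(1) = 2: (A + B)·(-2) = 2 ⇒ B = 5.
So g(n) = \left(5 n - 6\right) \cdot (-2)^n.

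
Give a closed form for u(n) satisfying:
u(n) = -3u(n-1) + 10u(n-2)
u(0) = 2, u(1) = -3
Characteristic equation: x² + 3x - 10 = 0, which factors as (x - (-5))(x - (2)) = 0.
Roots r₁ = -5, r₂ = 2 (distinct).
General solution: u(n) = A·(-5)^n + B·(2)^n.
From u(0) = 2: A + B = 2.
From u(1) = -3: -5A + 2B = -3.
Solving: A = 1, B = 1.
So u(n) = \left(-5\right)^{n} + 2^{n}.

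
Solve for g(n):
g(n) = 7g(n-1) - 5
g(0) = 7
First-order linear non-homogeneous.
Homogeneous solution: g_h(n) = A·(7)^n.
Try constant particular solution g_p = K: K = 7K - 5 ⇒ K = \frac{5}{6}.
General: g(n) = A·(7)^n + \frac{5}{6}.
Apply g(0) = 7: A + \frac{5}{6} = 7 ⇒ A = \frac{37}{6}.
So g(n) = \frac{37 \cdot 7^{n}}{6} + \frac{5}{6}.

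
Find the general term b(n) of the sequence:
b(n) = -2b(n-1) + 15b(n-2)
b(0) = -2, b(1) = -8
Characteristic equation: x² + 2x - 15 = 0, which factors as (x - (3))(x - (-5)) = 0.
Roots r₁ = 3, r₂ = -5 (distinct).
General solution: b(n) = A·(3)^n + B·(-5)^n.
From b(0) = -2: A + B = -2.
From b(1) = -8: 3A - 5B = -8.
Solving: A = - \frac{9}{4}, B = \frac{1}{4}.
So b(n) = \frac{\left(-5\right)^{n}}{4} - \frac{9 \cdot 3^{n}}{4}.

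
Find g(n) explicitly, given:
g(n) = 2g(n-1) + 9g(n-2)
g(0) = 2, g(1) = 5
Characteristic equation: x² - 2x - 9 = 0.
Discriminant Δ = (2)² + 4·(9) = 40.
Roots r₁,₂ = (2 ± √40)/2, so r₁ = 1 + \sqrt{10}, r₂ = 1 - \sqrt{10}.
General solution: g(n) = A·r₁^n + B·r₂^n.
From the initial conditions, A + B = 2 and r₁A + r₂B = 5.
Since r₁ - r₂ = √40: A = (5 - (2)r₂)/√40 = \frac{3 \sqrt{10}}{20} + 1, and B = 2 - A = 1 - \frac{3 \sqrt{10}}{20}.
So g(n) = \left(\frac{3 \sqrt{10}}{20} + 1\right)\left(1 + \sqrt{10}\right)^n + \left(1 - \frac{3 \sqrt{10}}{20}\right)\left(1 - \sqrt{10}\right)^n.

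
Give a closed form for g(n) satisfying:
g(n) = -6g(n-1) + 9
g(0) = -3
First-order linear non-homogeneous.
Homogeneous solution: g_h(n) = A·(-6)^n.
Try constant particular solution g_p = K: K = -6K + 9 ⇒ K = \frac{9}{7}.
General: g(n) = A·(-6)^n + \frac{9}{7}.
Apply g(0) = -3: A + \frac{9}{7} = -3 ⇒ A = - \frac{30}{7}.
So g(n) = \frac{9}{7} - \frac{30 \left(-6\right)^{n}}{7}.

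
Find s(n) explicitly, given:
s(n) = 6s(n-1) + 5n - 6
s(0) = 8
First-order linear with linear forcing.
Homogeneous solution: s_h(n) = A·(6)^n.
Try particular s_p(n) = pn + q. Substituting:
  pn + q = 6(p(n-1) + q) + 5n - 6.
Matching the n-coefficient: p = 6p + 5 ⇒ p = -1.
Matching constants: q = -6p + 6q - 6 ⇒ q = 0.
General: s(n) = A·(6)^n - n + 0.
Apply s(0) = 8: A + 0 = 8 ⇒ A = 8.
So s(n) = 8 \cdot 6^{n} - n.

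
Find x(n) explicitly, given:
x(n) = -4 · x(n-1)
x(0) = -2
Pure geometric recurrence with ratio -4.
By induction x(n) = x(0) · (-4)^n = - 2 \left(-4\right)^{n}.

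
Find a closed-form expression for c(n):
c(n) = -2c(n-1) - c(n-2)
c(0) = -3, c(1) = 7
Characteristic equation: x² + 2x + 1 = 0, which is (x - (-1))².
Repeated root r = -1.
General solution: c(n) = (A + Bn)·(-1)^n.
From c(0) = -3: A = -3.
From c(1) = 7: (A + B)·(-1) = 7 ⇒ B = -4.
So c(n) = \left(- 4 n - 3\right) \cdot (-1)^n.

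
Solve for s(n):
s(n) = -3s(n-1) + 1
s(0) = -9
First-order linear non-homogeneous.
Homogeneous solution: s_h(n) = A·(-3)^n.
Try constant particular solution s_p = K: K = -3K + 1 ⇒ K = \frac{1}{4}.
General: s(n) = A·(-3)^n + \frac{1}{4}.
Apply s(0) = -9: A + \frac{1}{4} = -9 ⇒ A = - \frac{37}{4}.
So s(n) = \frac{1}{4} - \frac{37 \left(-3\right)^{n}}{4}.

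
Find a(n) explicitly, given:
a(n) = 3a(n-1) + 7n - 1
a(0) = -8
First-order linear with linear forcing.
Homogeneous solution: a_h(n) = A·(3)^n.
Try particular a_p(n) = pn + q. Substituting:
  pn + q = 3(p(n-1) + q) + 7n - 1.
Matching the n-coefficient: p = 3p + 7 ⇒ p = - \frac{7}{2}.
Matching constants: q = -3p + 3q - 1 ⇒ q = - \frac{19}{4}.
General: a(n) = A·(3)^n - \frac{7 n}{2} - \frac{19}{4}.
Apply a(0) = -8: A - \frac{19}{4} = -8 ⇒ A = - \frac{13}{4}.
So a(n) = - \frac{13 \cdot 3^{n}}{4} - \frac{7 n}{2} - \frac{19}{4}.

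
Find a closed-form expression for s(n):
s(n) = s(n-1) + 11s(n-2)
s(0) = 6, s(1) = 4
Characteristic equation: x² - x - 11 = 0.
Discriminant Δ = (1)² + 4·(11) = 45.
Roots r₁,₂ = (1 ± √45)/2, so r₁ = \frac{1}{2} + \frac{3 \sqrt{5}}{2}, r₂ = \frac{1}{2} - \frac{3 \sqrt{5}}{2}.
General solution: s(n) = A·r₁^n + B·r₂^n.
From the initial conditions, A + B = 6 and r₁A + r₂B = 4.
Since r₁ - r₂ = √45: A = (4 - (6)r₂)/√45 = \frac{\sqrt{5}}{15} + 3, and B = 6 - A = 3 - \frac{\sqrt{5}}{15}.
So s(n) = \left(\frac{\sqrt{5}}{15} + 3\right)\left(\frac{1}{2} + \frac{3 \sqrt{5}}{2}\right)^n + \left(3 - \frac{\sqrt{5}}{15}\right)\left(\frac{1}{2} - \frac{3 \sqrt{5}}{2}\right)^n.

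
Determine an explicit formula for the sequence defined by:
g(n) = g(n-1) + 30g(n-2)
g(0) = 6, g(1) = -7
Characteristic equation: x² - x - 30 = 0, which factors as (x - (-5))(x - (6)) = 0.
Roots r₁ = -5, r₂ = 6 (distinct).
General solution: g(n) = A·(-5)^n + B·(6)^n.
From g(0) = 6: A + B = 6.
From g(1) = -7: -5A + 6B = -7.
Solving: A = \frac{43}{11}, B = \frac{23}{11}.
So g(n) = \frac{43 \left(-5\right)^{n}}{11} + \frac{23 \cdot 6^{n}}{11}.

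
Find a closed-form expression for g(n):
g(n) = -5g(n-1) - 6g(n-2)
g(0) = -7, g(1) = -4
Characteristic equation: x² + 5x + 6 = 0, which factors as (x - (-2))(x - (-3)) = 0.
Roots r₁ = -2, r₂ = -3 (distinct).
General solution: g(n) = A·(-2)^n + B·(-3)^n.
From g(0) = -7: A + B = -7.
From g(1) = -4: -2A - 3B = -4.
Solving: A = -25, B = 18.
So g(n) = - 25 \left(-2\right)^{n} + 18 \left(-3\right)^{n}.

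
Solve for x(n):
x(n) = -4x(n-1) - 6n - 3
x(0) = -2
First-order linear with linear forcing.
Homogeneous solution: x_h(n) = A·(-4)^n.
Try particular x_p(n) = pn + q. Substituting:
  pn + q = -4(p(n-1) + q) - 6n - 3.
Matching the n-coefficient: p = -4p - 6 ⇒ p = - \frac{6}{5}.
Matching constants: q = 4p - 4q - 3 ⇒ q = - \frac{39}{25}.
General: x(n) = A·(-4)^n - \frac{6 n}{5} - \frac{39}{25}.
Apply x(0) = -2: A - \frac{39}{25} = -2 ⇒ A = - \frac{11}{25}.
So x(n) = - \frac{11 \left(-4\right)^{n}}{25} - \frac{6 n}{5} - \frac{39}{25}.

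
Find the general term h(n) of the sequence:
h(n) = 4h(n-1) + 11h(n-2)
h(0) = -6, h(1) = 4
Characteristic equation: x² - 4x - 11 = 0.
Discriminant Δ = (4)² + 4·(11) = 60.
Roots r₁,₂ = (4 ± √60)/2, so r₁ = 2 + \sqrt{15}, r₂ = 2 - \sqrt{15}.
General solution: h(n) = A·r₁^n + B·r₂^n.
From the initial conditions, A + B = -6 and r₁A + r₂B = 4.
Since r₁ - r₂ = √60: A = (4 - (-6)r₂)/√60 = -3 + \frac{8 \sqrt{15}}{15}, and B = -6 - A = -3 - \frac{8 \sqrt{15}}{15}.
So h(n) = \left(-3 + \frac{8 \sqrt{15}}{15}\right)\left(2 + \sqrt{15}\right)^n + \left(-3 - \frac{8 \sqrt{15}}{15}\right)\left(2 - \sqrt{15}\right)^n.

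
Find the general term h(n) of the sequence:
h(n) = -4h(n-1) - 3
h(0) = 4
First-order linear non-homogeneous.
Homogeneous solution: h_h(n) = A·(-4)^n.
Try constant particular solution h_p = K: K = -4K - 3 ⇒ K = - \frac{3}{5}.
General: h(n) = A·(-4)^n - \frac{3}{5}.
Apply h(0) = 4: A - \frac{3}{5} = 4 ⇒ A = \frac{23}{5}.
So h(n) = \frac{23 \left(-4\right)^{n}}{5} - \frac{3}{5}.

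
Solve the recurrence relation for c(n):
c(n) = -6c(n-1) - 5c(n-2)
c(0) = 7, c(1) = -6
Characteristic equation: x² + 6x + 5 = 0, which factors as (x - (-1))(x - (-5)) = 0.
Roots r₁ = -1, r₂ = -5 (distinct).
General solution: c(n) = A·(-1)^n + B·(-5)^n.
From c(0) = 7: A + B = 7.
From c(1) = -6: -A - 5B = -6.
Solving: A = \frac{29}{4}, B = - \frac{1}{4}.
So c(n) = \frac{29 \left(-1\right)^{n}}{4} - \frac{\left(-5\right)^{n}}{4}.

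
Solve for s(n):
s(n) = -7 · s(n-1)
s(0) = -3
Pure geometric recurrence with ratio -7.
By induction s(n) = s(0) · (-7)^n = - 3 \left(-7\right)^{n}.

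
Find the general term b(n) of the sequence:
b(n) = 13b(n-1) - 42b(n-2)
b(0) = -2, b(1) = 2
Characteristic equation: x² - 13x + 42 = 0, which factors as (x - (7))(x - (6)) = 0.
Roots r₁ = 7, r₂ = 6 (distinct).
General solution: b(n) = A·(7)^n + B·(6)^n.
From b(0) = -2: A + B = -2.
From b(1) = 2: 7A + 6B = 2.
Solving: A = 14, B = -16.
So b(n) = - 16 \cdot 6^{n} + 14 \cdot 7^{n}.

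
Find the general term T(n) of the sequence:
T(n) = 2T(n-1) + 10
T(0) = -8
First-order linear non-homogeneous.
Homogeneous solution: T_h(n) = A·(2)^n.
Try constant particular solution T_p = K: K = 2K + 10 ⇒ K = -10.
General: T(n) = A·(2)^n - 10.
Apply T(0) = -8: A - 10 = -8 ⇒ A = 2.
So T(n) = 2 \cdot 2^{n} - 10.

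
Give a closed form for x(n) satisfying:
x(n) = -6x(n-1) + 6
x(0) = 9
First-order linear non-homogeneous.
Homogeneous solution: x_h(n) = A·(-6)^n.
Try constant particular solution x_p = K: K = -6K + 6 ⇒ K = \frac{6}{7}.
General: x(n) = A·(-6)^n + \frac{6}{7}.
Apply x(0) = 9: A + \frac{6}{7} = 9 ⇒ A = \frac{57}{7}.
So x(n) = \frac{57 \left(-6\right)^{n}}{7} + \frac{6}{7}.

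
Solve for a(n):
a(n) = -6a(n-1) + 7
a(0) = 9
First-order linear non-homogeneous.
Homogeneous solution: a_h(n) = A·(-6)^n.
Try constant particular solution a_p = K: K = -6K + 7 ⇒ K = 1.
General: a(n) = A·(-6)^n + 1.
Apply a(0) = 9: A + 1 = 9 ⇒ A = 8.
So a(n) = 8 \left(-6\right)^{n} + 1.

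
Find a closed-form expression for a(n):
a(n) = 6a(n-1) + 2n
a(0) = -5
First-order linear with linear forcing.
Homogeneous solution: a_h(n) = A·(6)^n.
Try particular a_p(n) = pn + q. Substituting:
  pn + q = 6(p(n-1) + q) + 2n.
Matching the n-coefficient: p = 6p + 2 ⇒ p = - \frac{2}{5}.
Matching constants: q = -6p + 6q ⇒ q = - \frac{12}{25}.
General: a(n) = A·(6)^n - \frac{2 n}{5} - \frac{12}{25}.
Apply a(0) = -5: A - \frac{12}{25} = -5 ⇒ A = - \frac{113}{25}.
So a(n) = - \frac{113 \cdot 6^{n}}{25} - \frac{2 n}{5} - \frac{12}{25}.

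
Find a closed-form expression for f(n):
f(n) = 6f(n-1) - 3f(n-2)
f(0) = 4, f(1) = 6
Characteristic equation: x² - 6x + 3 = 0.
Discriminant Δ = (6)² + 4·(-3) = 24.
Roots r₁,₂ = (6 ± √24)/2, so r₁ = \sqrt{6} + 3, r₂ = 3 - \sqrt{6}.
General solution: f(n) = A·r₁^n + B·r₂^n.
From the initial conditions, A + B = 4 and r₁A + r₂B = 6.
Since r₁ - r₂ = √24: A = (6 - (4)r₂)/√24 = 2 - \frac{\sqrt{6}}{2}, and B = 4 - A = \frac{\sqrt{6}}{2} + 2.
So f(n) = \left(2 - \frac{\sqrt{6}}{2}\right)\left(\sqrt{6} + 3\right)^n + \left(\frac{\sqrt{6}}{2} + 2\right)\left(3 - \sqrt{6}\right)^n.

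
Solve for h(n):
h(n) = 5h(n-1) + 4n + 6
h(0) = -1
First-order linear with linear forcing.
Homogeneous solution: h_h(n) = A·(5)^n.
Try particular h_p(n) = pn + q. Substituting:
  pn + q = 5(p(n-1) + q) + 4n + 6.
Matching the n-coefficient: p = 5p + 4 ⇒ p = -1.
Matching constants: q = -5p + 5q + 6 ⇒ q = - \frac{11}{4}.
General: h(n) = A·(5)^n - n - \frac{11}{4}.
Apply h(0) = -1: A - \frac{11}{4} = -1 ⇒ A = \frac{7}{4}.
So h(n) = \frac{7 \cdot 5^{n}}{4} - n - \frac{11}{4}.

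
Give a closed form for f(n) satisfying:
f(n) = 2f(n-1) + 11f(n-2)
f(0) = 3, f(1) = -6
Characteristic equation: x² - 2x - 11 = 0.
Discriminant Δ = (2)² + 4·(11) = 48.
Roots r₁,₂ = (2 ± √48)/2, so r₁ = 1 + 2 \sqrt{3}, r₂ = 1 - 2 \sqrt{3}.
General solution: f(n) = A·r₁^n + B·r₂^n.
From the initial conditions, A + B = 3 and r₁A + r₂B = -6.
Since r₁ - r₂ = √48: A = (-6 - (3)r₂)/√48 = \frac{3}{2} - \frac{3 \sqrt{3}}{4}, and B = 3 - A = \frac{3 \sqrt{3}}{4} + \frac{3}{2}.
So f(n) = \left(\frac{3}{2} - \frac{3 \sqrt{3}}{4}\right)\left(1 + 2 \sqrt{3}\right)^n + \left(\frac{3 \sqrt{3}}{4} + \frac{3}{2}\right)\left(1 - 2 \sqrt{3}\right)^n.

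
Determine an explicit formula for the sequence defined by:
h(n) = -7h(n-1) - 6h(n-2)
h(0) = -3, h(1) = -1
Characteristic equation: x² + 7x + 6 = 0, which factors as (x - (-1))(x - (-6)) = 0.
Roots r₁ = -1, r₂ = -6 (distinct).
General solution: h(n) = A·(-1)^n + B·(-6)^n.
From h(0) = -3: A + B = -3.
From h(1) = -1: -A - 6B = -1.
Solving: A = - \frac{19}{5}, B = \frac{4}{5}.
So h(n) = - \frac{19 \left(-1\right)^{n}}{5} + \frac{4 \left(-6\right)^{n}}{5}.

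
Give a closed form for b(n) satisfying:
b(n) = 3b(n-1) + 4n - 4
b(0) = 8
First-order linear with linear forcing.
Homogeneous solution: b_h(n) = A·(3)^n.
Try particular b_p(n) = pn + q. Substituting:
  pn + q = 3(p(n-1) + q) + 4n - 4.
Matching the n-coefficient: p = 3p + 4 ⇒ p = -2.
Matching constants: q = -3p + 3q - 4 ⇒ q = -1.
General: b(n) = A·(3)^n - 2 n - 1.
Apply b(0) = 8: A - 1 = 8 ⇒ A = 9.
So b(n) = 9 \cdot 3^{n} - 2 n - 1.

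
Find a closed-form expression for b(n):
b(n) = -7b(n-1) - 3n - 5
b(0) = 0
First-order linear with linear forcing.
Homogeneous solution: b_h(n) = A·(-7)^n.
Try particular b_p(n) = pn + q. Substituting:
  pn + q = -7(p(n-1) + q) - 3n - 5.
Matching the n-coefficient: p = -7p - 3 ⇒ p = - \frac{3}{8}.
Matching constants: q = 7p - 7q - 5 ⇒ q = - \frac{61}{64}.
General: b(n) = A·(-7)^n - \frac{3 n}{8} - \frac{61}{64}.
Apply b(0) = 0: A - \frac{61}{64} = 0 ⇒ A = \frac{61}{64}.
So b(n) = \frac{61 \left(-7\right)^{n}}{64} - \frac{3 n}{8} - \frac{61}{64}.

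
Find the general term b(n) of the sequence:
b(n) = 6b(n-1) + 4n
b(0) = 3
First-order linear with linear forcing.
Homogeneous solution: b_h(n) = A·(6)^n.
Try particular b_p(n) = pn + q. Substituting:
  pn + q = 6(p(n-1) + q) + 4n.
Matching the n-coefficient: p = 6p + 4 ⇒ p = - \frac{4}{5}.
Matching constants: q = -6p + 6q ⇒ q = - \frac{24}{25}.
General: b(n) = A·(6)^n - \frac{4 n}{5} - \frac{24}{25}.
Apply b(0) = 3: A - \frac{24}{25} = 3 ⇒ A = \frac{99}{25}.
So b(n) = \frac{99 \cdot 6^{n}}{25} - \frac{4 n}{5} - \frac{24}{25}.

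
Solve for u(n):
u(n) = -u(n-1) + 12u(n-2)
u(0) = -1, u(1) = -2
Characteristic equation: x² + x - 12 = 0, which factors as (x - (3))(x - (-4)) = 0.
Roots r₁ = 3, r₂ = -4 (distinct).
General solution: u(n) = A·(3)^n + B·(-4)^n.
From u(0) = -1: A + B = -1.
From u(1) = -2: 3A - 4B = -2.
Solving: A = - \frac{6}{7}, B = - \frac{1}{7}.
So u(n) = - \frac{\left(-4\right)^{n}}{7} - \frac{6 \cdot 3^{n}}{7}.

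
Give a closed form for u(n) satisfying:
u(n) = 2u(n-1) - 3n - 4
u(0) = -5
First-order linear with linear forcing.
Homogeneous solution: u_h(n) = A·(2)^n.
Try particular u_p(n) = pn + q. Substituting:
  pn + q = 2(p(n-1) + q) - 3n - 4.
Matching the n-coefficient: p = 2p - 3 ⇒ p = 3.
Matching constants: q = -2p + 2q - 4 ⇒ q = 10.
General: u(n) = A·(2)^n + 3 n + 10.
Apply u(0) = -5: A + 10 = -5 ⇒ A = -15.
So u(n) = - 15 \cdot 2^{n} + 3 n + 10.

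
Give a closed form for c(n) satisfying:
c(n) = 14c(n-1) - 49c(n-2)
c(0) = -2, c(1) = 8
Characteristic equation: x² - 14x + 49 = 0, which is (x - (7))².
Repeated root r = 7.
General solution: c(n) = (A + Bn)·(7)^n.
From c(0) = -2: A = -2.
From c(1) = 8: (A + B)·(7) = 8 ⇒ B = \frac{22}{7}.
So c(n) = \left(\frac{22 n}{7} - 2\right) \cdot (7)^n.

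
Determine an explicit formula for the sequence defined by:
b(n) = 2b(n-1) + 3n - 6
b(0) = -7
First-order linear with linear forcing.
Homogeneous solution: b_h(n) = A·(2)^n.
Try particular b_p(n) = pn + q. Substituting:
  pn + q = 2(p(n-1) + q) + 3n - 6.
Matching the n-coefficient: p = 2p + 3 ⇒ p = -3.
Matching constants: q = -2p + 2q - 6 ⇒ q = 0.
General: b(n) = A·(2)^n - 3 n + 0.
Apply b(0) = -7: A + 0 = -7 ⇒ A = -7.
So b(n) = - 7 \cdot 2^{n} - 3 n.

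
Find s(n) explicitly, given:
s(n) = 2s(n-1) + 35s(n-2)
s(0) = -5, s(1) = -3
Characteristic equation: x² - 2x - 35 = 0, which factors as (x - (7))(x - (-5)) = 0.
Roots r₁ = 7, r₂ = -5 (distinct).
General solution: s(n) = A·(7)^n + B·(-5)^n.
From s(0) = -5: A + B = -5.
From s(1) = -3: 7A - 5B = -3.
Solving: A = - \frac{7}{3}, B = - \frac{8}{3}.
So s(n) = - \frac{8 \left(-5\right)^{n}}{3} - \frac{7 \cdot 7^{n}}{3}.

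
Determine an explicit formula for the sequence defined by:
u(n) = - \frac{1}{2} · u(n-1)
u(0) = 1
Pure geometric recurrence with ratio - \frac{1}{2}.
By induction u(n) = u(0) · (- \frac{1}{2})^n = \left(- \frac{1}{2}\right)^{n}.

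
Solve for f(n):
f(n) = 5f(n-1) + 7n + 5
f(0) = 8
First-order linear with linear forcing.
Homogeneous solution: f_h(n) = A·(5)^n.
Try particular f_p(n) = pn + q. Substituting:
  pn + q = 5(p(n-1) + q) + 7n + 5.
Matching the n-coefficient: p = 5p + 7 ⇒ p = - \frac{7}{4}.
Matching constants: q = -5p + 5q + 5 ⇒ q = - \frac{55}{16}.
General: f(n) = A·(5)^n - \frac{7 n}{4} - \frac{55}{16}.
Apply f(0) = 8: A - \frac{55}{16} = 8 ⇒ A = \frac{183}{16}.
So f(n) = \frac{183 \cdot 5^{n}}{16} - \frac{7 n}{4} - \frac{55}{16}.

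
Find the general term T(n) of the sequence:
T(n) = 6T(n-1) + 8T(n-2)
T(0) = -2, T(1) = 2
Characteristic equation: x² - 6x - 8 = 0.
Discriminant Δ = (6)² + 4·(8) = 68.
Roots r₁,₂ = (6 ± √68)/2, so r₁ = 3 + \sqrt{17}, r₂ = 3 - \sqrt{17}.
General solution: T(n) = A·r₁^n + B·r₂^n.
From the initial conditions, A + B = -2 and r₁A + r₂B = 2.
Since r₁ - r₂ = √68: A = (2 - (-2)r₂)/√68 = -1 + \frac{4 \sqrt{17}}{17}, and B = -2 - A = -1 - \frac{4 \sqrt{17}}{17}.
So T(n) = \left(-1 + \frac{4 \sqrt{17}}{17}\right)\left(3 + \sqrt{17}\right)^n + \left(-1 - \frac{4 \sqrt{17}}{17}\right)\left(3 - \sqrt{17}\right)^n.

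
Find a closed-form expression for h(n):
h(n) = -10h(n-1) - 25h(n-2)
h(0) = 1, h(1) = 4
Characteristic equation: x² + 10x + 25 = 0, which is (x - (-5))².
Repeated root r = -5.
General solution: h(n) = (A + Bn)·(-5)^n.
From h(0) = 1: A = 1.
From h(1) = 4: (A + B)·(-5) = 4 ⇒ B = - \frac{9}{5}.
So h(n) = \left(1 - \frac{9 n}{5}\right) \cdot (-5)^n.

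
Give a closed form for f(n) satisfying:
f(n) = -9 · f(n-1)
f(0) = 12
Pure geometric recurrence with ratio -9.
By induction f(n) = f(0) · (-9)^n = 12 \left(-9\right)^{n}.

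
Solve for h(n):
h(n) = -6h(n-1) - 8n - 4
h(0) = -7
First-order linear with linear forcing.
Homogeneous solution: h_h(n) = A·(-6)^n.
Try particular h_p(n) = pn + q. Substituting:
  pn + q = -6(p(n-1) + q) - 8n - 4.
Matching the n-coefficient: p = -6p - 8 ⇒ p = - \frac{8}{7}.
Matching constants: q = 6p - 6q - 4 ⇒ q = - \frac{76}{49}.
General: h(n) = A·(-6)^n - \frac{8 n}{7} - \frac{76}{49}.
Apply h(0) = -7: A - \frac{76}{49} = -7 ⇒ A = - \frac{267}{49}.
So h(n) = - \frac{267 \left(-6\right)^{n}}{49} - \frac{8 n}{7} - \frac{76}{49}.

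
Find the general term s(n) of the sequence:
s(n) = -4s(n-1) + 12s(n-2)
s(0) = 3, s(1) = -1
Characteristic equation: x² + 4x - 12 = 0, which factors as (x - (2))(x - (-6)) = 0.
Roots r₁ = 2, r₂ = -6 (distinct).
General solution: s(n) = A·(2)^n + B·(-6)^n.
From s(0) = 3: A + B = 3.
From s(1) = -1: 2A - 6B = -1.
Solving: A = \frac{17}{8}, B = \frac{7}{8}.
So s(n) = \frac{7 \left(-6\right)^{n}}{8} + \frac{17 \cdot 2^{n}}{8}.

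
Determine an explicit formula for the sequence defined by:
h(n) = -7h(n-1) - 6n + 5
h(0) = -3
First-order linear with linear forcing.
Homogeneous solution: h_h(n) = A·(-7)^n.
Try particular h_p(n) = pn + q. Substituting:
  pn + q = -7(p(n-1) + q) - 6n + 5.
Matching the n-coefficient: p = -7p - 6 ⇒ p = - \frac{3}{4}.
Matching constants: q = 7p - 7q + 5 ⇒ q = - \frac{1}{32}.
General: h(n) = A·(-7)^n - \frac{3 n}{4} - \frac{1}{32}.
Apply h(0) = -3: A - \frac{1}{32} = -3 ⇒ A = - \frac{95}{32}.
So h(n) = - \frac{95 \left(-7\right)^{n}}{32} - \frac{3 n}{4} - \frac{1}{32}.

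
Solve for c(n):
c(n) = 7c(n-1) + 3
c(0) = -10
First-order linear non-homogeneous.
Homogeneous solution: c_h(n) = A·(7)^n.
Try constant particular solution c_p = K: K = 7K + 3 ⇒ K = - \frac{1}{2}.
General: c(n) = A·(7)^n - \frac{1}{2}.
Apply c(0) = -10: A - \frac{1}{2} = -10 ⇒ A = - \frac{19}{2}.
So c(n) = - \frac{19 \cdot 7^{n}}{2} - \frac{1}{2}.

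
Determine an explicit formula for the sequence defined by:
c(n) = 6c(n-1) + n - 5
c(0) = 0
First-order linear with linear forcing.
Homogeneous solution: c_h(n) = A·(6)^n.
Try particular c_p(n) = pn + q. Substituting:
  pn + q = 6(p(n-1) + q) + n - 5.
Matching the n-coefficient: p = 6p + 1 ⇒ p = - \frac{1}{5}.
Matching constants: q = -6p + 6q - 5 ⇒ q = \frac{19}{25}.
General: c(n) = A·(6)^n - \frac{n}{5} + \frac{19}{25}.
Apply c(0) = 0: A + \frac{19}{25} = 0 ⇒ A = - \frac{19}{25}.
So c(n) = - \frac{19 \cdot 6^{n}}{25} - \frac{n}{5} + \frac{19}{25}.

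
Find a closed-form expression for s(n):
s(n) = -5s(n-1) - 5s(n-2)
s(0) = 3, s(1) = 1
Characteristic equation: x² + 5x + 5 = 0.
Discriminant Δ = (-5)² + 4·(-5) = 5.
Roots r₁,₂ = (-5 ± √5)/2, so r₁ = - \frac{5}{2} + \frac{\sqrt{5}}{2}, r₂ = - \frac{5}{2} - \frac{\sqrt{5}}{2}.
General solution: s(n) = A·r₁^n + B·r₂^n.
From the initial conditions, A + B = 3 and r₁A + r₂B = 1.
Since r₁ - r₂ = √5: A = (1 - (3)r₂)/√5 = \frac{3}{2} + \frac{17 \sqrt{5}}{10}, and B = 3 - A = \frac{3}{2} - \frac{17 \sqrt{5}}{10}.
So s(n) = \left(\frac{3}{2} + \frac{17 \sqrt{5}}{10}\right)\left(- \frac{5}{2} + \frac{\sqrt{5}}{2}\right)^n + \left(\frac{3}{2} - \frac{17 \sqrt{5}}{10}\right)\left(- \frac{5}{2} - \frac{\sqrt{5}}{2}\right)^n.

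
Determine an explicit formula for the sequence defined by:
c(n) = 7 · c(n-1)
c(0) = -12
Pure geometric recurrence with ratio 7.
By induction c(n) = c(0) · (7)^n = - 12 \cdot 7^{n}.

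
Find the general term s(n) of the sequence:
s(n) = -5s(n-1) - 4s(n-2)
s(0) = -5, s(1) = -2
Characteristic equation: x² + 5x + 4 = 0, which factors as (x - (-4))(x - (-1)) = 0.
Roots r₁ = -4, r₂ = -1 (distinct).
General solution: s(n) = A·(-4)^n + B·(-1)^n.
From s(0) = -5: A + B = -5.
From s(1) = -2: -4A - B = -2.
Solving: A = \frac{7}{3}, B = - \frac{22}{3}.
So s(n) = - \frac{22 \left(-1\right)^{n}}{3} + \frac{7 \left(-4\right)^{n}}{3}.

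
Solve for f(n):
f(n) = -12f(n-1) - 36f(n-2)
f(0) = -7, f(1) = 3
Characteristic equation: x² + 12x + 36 = 0, which is (x - (-6))².
Repeated root r = -6.
General solution: f(n) = (A + Bn)·(-6)^n.
From f(0) = -7: A = -7.
From f(1) = 3: (A + B)·(-6) = 3 ⇒ B = \frac{13}{2}.
So f(n) = \left(\frac{13 n}{2} - 7\right) \cdot (-6)^n.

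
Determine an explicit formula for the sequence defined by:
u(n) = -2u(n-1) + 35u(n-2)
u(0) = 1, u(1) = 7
Characteristic equation: x² + 2x - 35 = 0, which factors as (x - (5))(x - (-7)) = 0.
Roots r₁ = 5, r₂ = -7 (distinct).
General solution: u(n) = A·(5)^n + B·(-7)^n.
From u(0) = 1: A + B = 1.
From u(1) = 7: 5A - 7B = 7.
Solving: A = \frac{7}{6}, B = - \frac{1}{6}.
So u(n) = - \frac{\left(-7\right)^{n}}{6} + \frac{7 \cdot 5^{n}}{6}.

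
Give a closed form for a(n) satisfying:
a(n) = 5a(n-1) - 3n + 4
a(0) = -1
First-order linear with linear forcing.
Homogeneous solution: a_h(n) = A·(5)^n.
Try particular a_p(n) = pn + q. Substituting:
  pn + q = 5(p(n-1) + q) - 3n + 4.
Matching the n-coefficient: p = 5p - 3 ⇒ p = \frac{3}{4}.
Matching constants: q = -5p + 5q + 4 ⇒ q = - \frac{1}{16}.
General: a(n) = A·(5)^n + \frac{3 n}{4} - \frac{1}{16}.
Apply a(0) = -1: A - \frac{1}{16} = -1 ⇒ A = - \frac{15}{16}.
So a(n) = - \frac{15 \cdot 5^{n}}{16} + \frac{3 n}{4} - \frac{1}{16}.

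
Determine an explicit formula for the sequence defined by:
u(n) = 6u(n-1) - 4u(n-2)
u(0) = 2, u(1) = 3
Characteristic equation: x² - 6x + 4 = 0.
Discriminant Δ = (6)² + 4·(-4) = 20.
Roots r₁,₂ = (6 ± √20)/2, so r₁ = \sqrt{5} + 3, r₂ = 3 - \sqrt{5}.
General solution: u(n) = A·r₁^n + B·r₂^n.
From the initial conditions, A + B = 2 and r₁A + r₂B = 3.
Since r₁ - r₂ = √20: A = (3 - (2)r₂)/√20 = 1 - \frac{3 \sqrt{5}}{10}, and B = 2 - A = \frac{3 \sqrt{5}}{10} + 1.
So u(n) = \left(1 - \frac{3 \sqrt{5}}{10}\right)\left(\sqrt{5} + 3\right)^n + \left(\frac{3 \sqrt{5}}{10} + 1\right)\left(3 - \sqrt{5}\right)^n.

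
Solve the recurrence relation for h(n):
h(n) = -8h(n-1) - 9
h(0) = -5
First-order linear non-homogeneous.
Homogeneous solution: h_h(n) = A·(-8)^n.
Try constant particular solution h_p = K: K = -8K - 9 ⇒ K = -1.
General: h(n) = A·(-8)^n - 1.
Apply h(0) = -5: A - 1 = -5 ⇒ A = -4.
So h(n) = - 4 \left(-8\right)^{n} - 1.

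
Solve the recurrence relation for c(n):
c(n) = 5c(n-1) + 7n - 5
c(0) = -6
First-order linear with linear forcing.
Homogeneous solution: c_h(n) = A·(5)^n.
Try particular c_p(n) = pn + q. Substituting:
  pn + q = 5(p(n-1) + q) + 7n - 5.
Matching the n-coefficient: p = 5p + 7 ⇒ p = - \frac{7}{4}.
Matching constants: q = -5p + 5q - 5 ⇒ q = - \frac{15}{16}.
General: c(n) = A·(5)^n - \frac{7 n}{4} - \frac{15}{16}.
Apply c(0) = -6: A - \frac{15}{16} = -6 ⇒ A = - \frac{81}{16}.
So c(n) = - \frac{81 \cdot 5^{n}}{16} - \frac{7 n}{4} - \frac{15}{16}.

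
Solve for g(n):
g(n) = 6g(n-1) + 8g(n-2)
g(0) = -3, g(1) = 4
Characteristic equation: x² - 6x - 8 = 0.
Discriminant Δ = (6)² + 4·(8) = 68.
Roots r₁,₂ = (6 ± √68)/2, so r₁ = 3 + \sqrt{17}, r₂ = 3 - \sqrt{17}.
General solution: g(n) = A·r₁^n + B·r₂^n.
From the initial conditions, A + B = -3 and r₁A + r₂B = 4.
Since r₁ - r₂ = √68: A = (4 - (-3)r₂)/√68 = - \frac{3}{2} + \frac{13 \sqrt{17}}{34}, and B = -3 - A = - \frac{13 \sqrt{17}}{34} - \frac{3}{2}.
So g(n) = \left(- \frac{3}{2} + \frac{13 \sqrt{17}}{34}\right)\left(3 + \sqrt{17}\right)^n + \left(- \frac{13 \sqrt{17}}{34} - \frac{3}{2}\right)\left(3 - \sqrt{17}\right)^n.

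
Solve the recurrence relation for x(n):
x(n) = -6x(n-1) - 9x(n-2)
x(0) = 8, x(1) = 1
Characteristic equation: x² + 6x + 9 = 0, which is (x - (-3))².
Repeated root r = -3.
General solution: x(n) = (A + Bn)·(-3)^n.
From x(0) = 8: A = 8.
From x(1) = 1: (A + B)·(-3) = 1 ⇒ B = - \frac{25}{3}.
So x(n) = \left(8 - \frac{25 n}{3}\right) \cdot (-3)^n.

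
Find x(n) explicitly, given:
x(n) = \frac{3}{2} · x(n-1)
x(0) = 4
Pure geometric recurrence with ratio \frac{3}{2}.
By induction x(n) = x(0) · (\frac{3}{2})^n = 4 \left(\frac{3}{2}\right)^{n}.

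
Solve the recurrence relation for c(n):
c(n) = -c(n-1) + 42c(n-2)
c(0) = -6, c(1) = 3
Characteristic equation: x² + x - 42 = 0, which factors as (x - (-7))(x - (6)) = 0.
Roots r₁ = -7, r₂ = 6 (distinct).
General solution: c(n) = A·(-7)^n + B·(6)^n.
From c(0) = -6: A + B = -6.
From c(1) = 3: -7A + 6B = 3.
Solving: A = -3, B = -3.
So c(n) = - 3 \left(-7\right)^{n} - 3 \cdot 6^{n}.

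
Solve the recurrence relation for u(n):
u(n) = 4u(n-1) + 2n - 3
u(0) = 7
First-order linear with linear forcing.
Homogeneous solution: u_h(n) = A·(4)^n.
Try particular u_p(n) = pn + q. Substituting:
  pn + q = 4(p(n-1) + q) + 2n - 3.
Matching the n-coefficient: p = 4p + 2 ⇒ p = - \frac{2}{3}.
Matching constants: q = -4p + 4q - 3 ⇒ q = \frac{1}{9}.
General: u(n) = A·(4)^n - \frac{2 n}{3} + \frac{1}{9}.
Apply u(0) = 7: A + \frac{1}{9} = 7 ⇒ A = \frac{62}{9}.
So u(n) = \frac{62 \cdot 4^{n}}{9} - \frac{2 n}{3} + \frac{1}{9}.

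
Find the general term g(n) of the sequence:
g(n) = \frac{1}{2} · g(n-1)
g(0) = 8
Pure geometric recurrence with ratio \frac{1}{2}.
By induction g(n) = g(0) · (\frac{1}{2})^n = 8 \cdot 2^{- n}.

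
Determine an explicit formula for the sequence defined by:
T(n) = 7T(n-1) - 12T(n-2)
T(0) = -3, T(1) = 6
Characteristic equation: x² - 7x + 12 = 0, which factors as (x - (4))(x - (3)) = 0.
Roots r₁ = 4, r₂ = 3 (distinct).
General solution: T(n) = A·(4)^n + B·(3)^n.
From T(0) = -3: A + B = -3.
From T(1) = 6: 4A + 3B = 6.
Solving: A = 15, B = -18.
So T(n) = - 18 \cdot 3^{n} + 15 \cdot 4^{n}.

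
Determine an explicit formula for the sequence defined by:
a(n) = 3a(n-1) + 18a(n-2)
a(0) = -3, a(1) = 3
Characteristic equation: x² - 3x - 18 = 0, which factors as (x - (6))(x - (-3)) = 0.
Roots r₁ = 6, r₂ = -3 (distinct).
General solution: a(n) = A·(6)^n + B·(-3)^n.
From a(0) = -3: A + B = -3.
From a(1) = 3: 6A - 3B = 3.
Solving: A = - \frac{2}{3}, B = - \frac{7}{3}.
So a(n) = - \frac{7 \left(-3\right)^{n}}{3} - \frac{2 \cdot 6^{n}}{3}.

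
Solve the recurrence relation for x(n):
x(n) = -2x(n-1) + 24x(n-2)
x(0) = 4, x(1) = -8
Characteristic equation: x² + 2x - 24 = 0, which factors as (x - (4))(x - (-6)) = 0.
Roots r₁ = 4, r₂ = -6 (distinct).
General solution: x(n) = A·(4)^n + B·(-6)^n.
From x(0) = 4: A + B = 4.
From x(1) = -8: 4A - 6B = -8.
Solving: A = \frac{8}{5}, B = \frac{12}{5}.
So x(n) = \frac{12 \left(-6\right)^{n}}{5} + \frac{8 \cdot 4^{n}}{5}.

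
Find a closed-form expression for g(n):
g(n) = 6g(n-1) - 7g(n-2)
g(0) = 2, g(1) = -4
Characteristic equation: x² - 6x + 7 = 0.
Discriminant Δ = (6)² + 4·(-7) = 8.
Roots r₁,₂ = (6 ± √8)/2, so r₁ = \sqrt{2} + 3, r₂ = 3 - \sqrt{2}.
General solution: g(n) = A·r₁^n + B·r₂^n.
From the initial conditions, A + B = 2 and r₁A + r₂B = -4.
Since r₁ - r₂ = √8: A = (-4 - (2)r₂)/√8 = 1 - \frac{5 \sqrt{2}}{2}, and B = 2 - A = 1 + \frac{5 \sqrt{2}}{2}.
So g(n) = \left(1 - \frac{5 \sqrt{2}}{2}\right)\left(\sqrt{2} + 3\right)^n + \left(1 + \frac{5 \sqrt{2}}{2}\right)\left(3 - \sqrt{2}\right)^n.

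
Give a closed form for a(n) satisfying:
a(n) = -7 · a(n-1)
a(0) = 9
Pure geometric recurrence with ratio -7.
By induction a(n) = a(0) · (-7)^n = 9 \left(-7\right)^{n}.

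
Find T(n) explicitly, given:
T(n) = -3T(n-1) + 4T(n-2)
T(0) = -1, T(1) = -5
Characteristic equation: x² + 3x - 4 = 0, which factors as (x - (-4))(x - (1)) = 0.
Roots r₁ = -4, r₂ = 1 (distinct).
General solution: T(n) = A·(-4)^n + B·(1)^n.
From T(0) = -1: A + B = -1.
From T(1) = -5: -4A + B = -5.
Solving: A = \frac{4}{5}, B = - \frac{9}{5}.
So T(n) = \frac{4 \left(-4\right)^{n}}{5} - \frac{9}{5}.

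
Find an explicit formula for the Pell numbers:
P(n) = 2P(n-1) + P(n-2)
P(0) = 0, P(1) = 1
This is the Pell sequence.
Characteristic equation: x² - 2x - 1 = 0; roots r₁ = 1 + \sqrt{2}, r₂ = 1 - \sqrt{2}.
General: P(n) = A·r₁^n + B·r₂^n. Solving with P(0)=0, P(1)=1 gives A = \frac{\sqrt{2}}{4}, B = - \frac{\sqrt{2}}{4}.
So P(n) = \frac{\sqrt{2} \left(- \left(1 - \sqrt{2}\right)^{n} + \left(1 + \sqrt{2}\right)^{n}\right)}{4}.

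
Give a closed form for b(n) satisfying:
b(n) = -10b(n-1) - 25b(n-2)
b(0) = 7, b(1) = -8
Characteristic equation: x² + 10x + 25 = 0, which is (x - (-5))².
Repeated root r = -5.
General solution: b(n) = (A + Bn)·(-5)^n.
From b(0) = 7: A = 7.
From b(1) = -8: (A + B)·(-5) = -8 ⇒ B = - \frac{27}{5}.
So b(n) = \left(7 - \frac{27 n}{5}\right) \cdot (-5)^n.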